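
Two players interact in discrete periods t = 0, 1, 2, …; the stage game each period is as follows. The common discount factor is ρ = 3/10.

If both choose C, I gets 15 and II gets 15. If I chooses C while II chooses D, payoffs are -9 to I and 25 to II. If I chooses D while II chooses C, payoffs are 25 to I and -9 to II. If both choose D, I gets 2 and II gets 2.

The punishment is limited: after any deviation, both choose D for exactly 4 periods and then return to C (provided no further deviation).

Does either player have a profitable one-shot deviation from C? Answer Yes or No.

IC: ρ+…+ρ^4 ≥ (25−15)/(15−2) = 10/13.
At ρ = 3/10: partial sum = 0.4251 < 0.7692. Cooperation not sustainable.

Yes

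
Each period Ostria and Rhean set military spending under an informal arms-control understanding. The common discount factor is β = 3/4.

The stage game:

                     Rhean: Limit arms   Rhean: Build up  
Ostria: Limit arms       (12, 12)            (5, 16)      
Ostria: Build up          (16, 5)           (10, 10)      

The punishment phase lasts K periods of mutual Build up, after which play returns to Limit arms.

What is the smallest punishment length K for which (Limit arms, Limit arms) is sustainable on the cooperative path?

Need Σ_{k=1}^{K} β^k ≥ (16−12)/(12−10) = 2.0000 at β = 3/4.
At K = 3 the sum is 1.7344 < 2.0000; at K = 4 it is 2.0508 ≥ 2.0000.
So the minimum punishment length is K = 4.

4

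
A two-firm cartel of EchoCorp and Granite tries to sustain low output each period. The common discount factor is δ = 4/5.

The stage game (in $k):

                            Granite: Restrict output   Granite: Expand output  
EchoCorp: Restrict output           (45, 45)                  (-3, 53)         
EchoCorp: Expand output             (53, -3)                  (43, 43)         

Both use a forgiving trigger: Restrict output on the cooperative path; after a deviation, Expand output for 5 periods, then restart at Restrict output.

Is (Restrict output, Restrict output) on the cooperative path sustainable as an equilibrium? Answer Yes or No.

No

Comparing payoff streams over the 6 periods until play realigns: cooperate → 45(1+δ+…+δ^5); deviate → 53 + 43(δ+…+δ^5).
Cooperation is sustained iff (45−43)(δ+…+δ^5) ≥ 53−45.
δ+…+δ^5 = 4/5·(1−(4/5)^5)/(1−4/5) = 2.6893, and (53−45)/(45−43) = 4.0000.
2.6893 < 4.0000, so cooperation is not sustainable.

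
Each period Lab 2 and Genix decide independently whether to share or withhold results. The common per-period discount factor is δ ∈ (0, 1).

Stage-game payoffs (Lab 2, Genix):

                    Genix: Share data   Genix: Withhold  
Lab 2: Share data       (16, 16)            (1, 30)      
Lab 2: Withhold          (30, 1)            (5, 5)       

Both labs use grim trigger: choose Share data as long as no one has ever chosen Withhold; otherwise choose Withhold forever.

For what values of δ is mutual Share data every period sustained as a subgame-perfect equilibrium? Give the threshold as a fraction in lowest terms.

14/25

One-period gain from deviating is 30 − 16 = 14. The loss is 16 − 5 = 11 in every subsequent period, with present value 11·δ/(1−δ).
Deviation is unprofitable when 11·δ/(1−δ) ≥ 14, i.e. δ/(1−δ) ≥ 14/11.
Equivalently δ ≥ 14/(14+11) = 14/25.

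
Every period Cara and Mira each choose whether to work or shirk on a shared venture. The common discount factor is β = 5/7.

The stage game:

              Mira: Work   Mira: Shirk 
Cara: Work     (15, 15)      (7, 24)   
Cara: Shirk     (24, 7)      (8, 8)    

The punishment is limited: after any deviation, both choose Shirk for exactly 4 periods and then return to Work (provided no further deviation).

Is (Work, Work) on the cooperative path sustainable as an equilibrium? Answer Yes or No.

Yes

Comparing payoff streams over the 5 periods until play realigns: cooperate → 15(1+β+…+β^4); deviate → 24 + 8(β+…+β^4).
Cooperation is sustained iff (15−8)(β+…+β^4) ≥ 24−15.
β+…+β^4 = 5/7·(1−(5/7)^4)/(1−5/7) = 1.8492, and (24−15)/(15−8) = 1.2857.
1.8492 ≥ 1.2857, so cooperation is sustainable.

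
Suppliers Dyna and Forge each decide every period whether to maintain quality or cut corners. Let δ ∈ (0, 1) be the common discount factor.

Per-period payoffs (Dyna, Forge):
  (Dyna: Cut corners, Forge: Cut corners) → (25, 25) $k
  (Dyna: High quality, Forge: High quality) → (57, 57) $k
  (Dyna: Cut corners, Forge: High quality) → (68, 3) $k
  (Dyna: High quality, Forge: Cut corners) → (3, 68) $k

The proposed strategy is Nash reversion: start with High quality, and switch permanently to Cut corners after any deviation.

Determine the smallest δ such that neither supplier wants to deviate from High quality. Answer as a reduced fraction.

57/(1−δ) ≥ 68 + 25δ/(1−δ)
57 ≥ 68 − 43δ
δ ≥ 11/43.

11/43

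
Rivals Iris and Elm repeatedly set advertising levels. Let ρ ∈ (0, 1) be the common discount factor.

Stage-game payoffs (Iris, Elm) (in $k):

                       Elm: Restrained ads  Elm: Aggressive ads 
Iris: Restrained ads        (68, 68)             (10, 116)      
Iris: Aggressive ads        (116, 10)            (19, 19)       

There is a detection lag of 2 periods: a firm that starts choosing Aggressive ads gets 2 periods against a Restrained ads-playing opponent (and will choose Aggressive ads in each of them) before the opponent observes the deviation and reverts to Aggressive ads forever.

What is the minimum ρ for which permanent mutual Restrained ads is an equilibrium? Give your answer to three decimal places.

A deviator earns 116 for 2 periods, then 19 forever; cooperating earns 68 forever. Multiplying the IC by (1−ρ):
68 ≥ 116(1−ρ^2) + 19ρ^2, so 97·ρ^2 ≥ 48 and ρ^2 ≥ 48/97.
ρ ≥ (48/97)^(1/2) ≈ 0.703.

0.703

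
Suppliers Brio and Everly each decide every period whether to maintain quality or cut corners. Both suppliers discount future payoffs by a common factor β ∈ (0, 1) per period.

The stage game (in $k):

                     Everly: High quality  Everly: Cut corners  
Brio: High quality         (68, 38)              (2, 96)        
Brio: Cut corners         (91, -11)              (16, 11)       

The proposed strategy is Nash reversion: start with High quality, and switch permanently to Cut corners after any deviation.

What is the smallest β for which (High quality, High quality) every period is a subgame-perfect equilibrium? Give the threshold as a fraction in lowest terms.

58/85

Brio's threshold: (91−68)/(91−16) = 23/75.
Everly's threshold: (96−38)/(96−11) = 58/85.
23/75 < 58/85, so Everly binds and β* = 58/85.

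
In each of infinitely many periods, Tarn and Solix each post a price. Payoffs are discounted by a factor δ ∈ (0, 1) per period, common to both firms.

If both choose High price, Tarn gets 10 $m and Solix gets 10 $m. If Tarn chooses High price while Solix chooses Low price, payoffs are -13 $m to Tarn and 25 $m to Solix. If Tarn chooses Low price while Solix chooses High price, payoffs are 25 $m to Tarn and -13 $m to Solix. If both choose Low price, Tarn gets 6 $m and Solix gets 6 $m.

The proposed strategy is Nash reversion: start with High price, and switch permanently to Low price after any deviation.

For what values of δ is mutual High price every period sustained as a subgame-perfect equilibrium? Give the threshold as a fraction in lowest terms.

15/19

10/(1−δ) ≥ 25 + 6δ/(1−δ)
10 ≥ 25 − 19δ
δ ≥ 15/19.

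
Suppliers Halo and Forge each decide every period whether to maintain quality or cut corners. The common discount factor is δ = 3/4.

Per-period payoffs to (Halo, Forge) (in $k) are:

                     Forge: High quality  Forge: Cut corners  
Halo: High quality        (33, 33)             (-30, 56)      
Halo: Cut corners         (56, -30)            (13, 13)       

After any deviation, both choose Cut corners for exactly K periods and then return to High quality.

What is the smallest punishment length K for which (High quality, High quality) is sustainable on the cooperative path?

No profitable deviation requires (33−13)(δ+…+δ^K) ≥ 56−33, i.e. δ+…+δ^K ≥ 23/20 ≈ 1.1500.
With δ = 3/4, the partial sums are K=1: 0.7500, K=2: 1.3125.
K = 2 is the first length at which the sum reaches 1.1500.

2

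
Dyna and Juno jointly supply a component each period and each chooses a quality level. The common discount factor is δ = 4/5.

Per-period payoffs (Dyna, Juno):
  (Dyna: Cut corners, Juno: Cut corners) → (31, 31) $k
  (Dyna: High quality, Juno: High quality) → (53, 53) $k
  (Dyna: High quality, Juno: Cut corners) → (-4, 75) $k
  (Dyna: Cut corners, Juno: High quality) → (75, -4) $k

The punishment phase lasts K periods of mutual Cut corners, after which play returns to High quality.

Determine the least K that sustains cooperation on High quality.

2

No profitable deviation requires (53−31)(δ+…+δ^K) ≥ 75−53, i.e. δ+…+δ^K ≥ 1 ≈ 1.0000.
With δ = 4/5, the partial sums are K=1: 0.8000, K=2: 1.4400.
K = 2 is the first length at which the sum reaches 1.0000.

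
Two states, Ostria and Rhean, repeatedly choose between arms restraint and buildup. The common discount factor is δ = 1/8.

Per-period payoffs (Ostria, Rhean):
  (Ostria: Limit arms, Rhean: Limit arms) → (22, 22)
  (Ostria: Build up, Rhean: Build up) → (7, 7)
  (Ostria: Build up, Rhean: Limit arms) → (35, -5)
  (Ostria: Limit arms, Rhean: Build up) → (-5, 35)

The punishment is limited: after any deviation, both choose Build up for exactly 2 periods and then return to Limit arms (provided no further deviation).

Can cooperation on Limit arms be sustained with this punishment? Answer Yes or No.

No

IC: δ+…+δ^2 ≥ (35−22)/(22−7) = 13/15.
At δ = 1/8: partial sum = 0.1406 < 0.8667. Cooperation not sustainable.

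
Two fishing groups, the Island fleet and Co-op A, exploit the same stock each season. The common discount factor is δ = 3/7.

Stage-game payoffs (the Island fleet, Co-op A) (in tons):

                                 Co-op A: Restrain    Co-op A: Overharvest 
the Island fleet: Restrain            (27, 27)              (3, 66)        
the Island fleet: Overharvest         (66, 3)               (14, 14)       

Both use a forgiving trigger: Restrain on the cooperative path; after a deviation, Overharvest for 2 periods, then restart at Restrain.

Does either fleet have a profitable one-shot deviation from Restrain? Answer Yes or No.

Yes

A one-shot deviation gives 66 now, then 14 for 2 periods, then back to 27.
Gain from deviating: (66−27) today; loss: (27−14) in each of the next 2 periods.
No-deviation condition: (27−14)(δ+…+δ^2) ≥ 66−27, i.e. δ+…+δ^2 ≥ 3.
At δ = 3/7: δ+…+δ^2 = 0.6122 < 3.0000.
So cooperation is not sustainable.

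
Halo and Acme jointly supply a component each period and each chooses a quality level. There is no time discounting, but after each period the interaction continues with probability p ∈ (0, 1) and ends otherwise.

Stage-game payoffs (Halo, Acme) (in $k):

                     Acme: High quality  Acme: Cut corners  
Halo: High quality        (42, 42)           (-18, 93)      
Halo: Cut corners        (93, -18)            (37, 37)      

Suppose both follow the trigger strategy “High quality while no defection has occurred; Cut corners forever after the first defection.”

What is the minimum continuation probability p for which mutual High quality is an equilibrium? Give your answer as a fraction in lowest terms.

With no time discounting, the continuation probability p plays the role of the discount factor.
Grim-trigger IC: 42/(1−p) ≥ 93 + 37p/(1−p) ⇒ p ≥ (93−42)/(93−37) = 51/56.

51/56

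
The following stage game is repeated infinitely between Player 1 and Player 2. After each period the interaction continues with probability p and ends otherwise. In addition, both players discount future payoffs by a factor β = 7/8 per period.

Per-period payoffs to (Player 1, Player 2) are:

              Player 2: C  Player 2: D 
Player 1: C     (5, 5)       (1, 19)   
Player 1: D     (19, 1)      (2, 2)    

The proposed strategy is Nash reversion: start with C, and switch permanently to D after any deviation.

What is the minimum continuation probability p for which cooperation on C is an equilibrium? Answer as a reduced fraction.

16/17

Expected continuation weight on next period's payoff is β·p = 7/8·p, which plays the role of the discount factor.
Cooperation requires 7/8·p ≥ (19−5)/(19−2) = 14/17, hence p ≥ 16/17.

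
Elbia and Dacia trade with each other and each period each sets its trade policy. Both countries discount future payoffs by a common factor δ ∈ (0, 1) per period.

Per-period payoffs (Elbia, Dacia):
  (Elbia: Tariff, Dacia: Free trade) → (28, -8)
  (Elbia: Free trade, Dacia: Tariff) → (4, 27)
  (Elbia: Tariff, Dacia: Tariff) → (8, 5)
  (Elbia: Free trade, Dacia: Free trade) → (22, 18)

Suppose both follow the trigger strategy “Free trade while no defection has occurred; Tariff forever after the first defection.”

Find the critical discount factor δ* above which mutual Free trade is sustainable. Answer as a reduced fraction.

For Elbia: deviation gain 28−22 = 6, per-period punishment loss 22−8 = 14. IC gives δ ≥ 6/20 = 3/10.
For Dacia: gain 9, loss 13 per period, so δ ≥ 9/22.
The tighter constraint is Dacia's, so cooperation needs δ ≥ 9/22.

9/22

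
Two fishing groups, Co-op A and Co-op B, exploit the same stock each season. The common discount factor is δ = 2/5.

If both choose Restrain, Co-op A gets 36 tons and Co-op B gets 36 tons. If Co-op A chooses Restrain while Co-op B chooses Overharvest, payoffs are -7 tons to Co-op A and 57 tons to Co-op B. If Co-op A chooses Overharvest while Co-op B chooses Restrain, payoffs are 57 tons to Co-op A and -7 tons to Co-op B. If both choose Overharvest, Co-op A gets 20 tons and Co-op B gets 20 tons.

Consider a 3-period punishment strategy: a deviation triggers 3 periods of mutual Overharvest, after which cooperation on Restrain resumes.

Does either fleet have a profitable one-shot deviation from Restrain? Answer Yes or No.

Yes

IC: δ+…+δ^3 ≥ (57−36)/(36−20) = 21/16.
At δ = 2/5: partial sum = 0.6240 < 1.3125. Cooperation not sustainable.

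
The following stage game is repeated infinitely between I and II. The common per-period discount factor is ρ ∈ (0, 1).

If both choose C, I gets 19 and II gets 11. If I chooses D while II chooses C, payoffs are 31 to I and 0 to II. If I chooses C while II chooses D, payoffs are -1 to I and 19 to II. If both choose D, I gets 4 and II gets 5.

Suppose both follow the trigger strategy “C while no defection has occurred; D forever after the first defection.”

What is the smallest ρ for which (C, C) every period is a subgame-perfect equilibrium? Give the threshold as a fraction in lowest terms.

4/7

I's threshold: (31−19)/(31−4) = 4/9.
II's threshold: (19−11)/(19−5) = 4/7.
4/9 < 4/7, so II binds and ρ* = 4/7.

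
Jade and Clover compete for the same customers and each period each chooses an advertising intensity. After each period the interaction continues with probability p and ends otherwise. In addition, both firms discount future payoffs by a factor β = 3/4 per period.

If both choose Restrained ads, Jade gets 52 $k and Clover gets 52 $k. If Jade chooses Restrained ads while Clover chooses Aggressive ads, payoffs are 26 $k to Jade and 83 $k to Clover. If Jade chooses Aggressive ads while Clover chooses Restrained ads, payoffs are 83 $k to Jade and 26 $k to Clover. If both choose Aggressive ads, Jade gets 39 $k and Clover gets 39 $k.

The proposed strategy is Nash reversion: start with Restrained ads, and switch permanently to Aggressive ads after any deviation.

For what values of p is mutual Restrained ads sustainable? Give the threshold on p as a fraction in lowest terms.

31/33

Expected continuation weight on next period's payoff is β·p = 3/4·p, which plays the role of the discount factor.
Cooperation requires 3/4·p ≥ (83−52)/(83−39) = 31/44, hence p ≥ 31/33.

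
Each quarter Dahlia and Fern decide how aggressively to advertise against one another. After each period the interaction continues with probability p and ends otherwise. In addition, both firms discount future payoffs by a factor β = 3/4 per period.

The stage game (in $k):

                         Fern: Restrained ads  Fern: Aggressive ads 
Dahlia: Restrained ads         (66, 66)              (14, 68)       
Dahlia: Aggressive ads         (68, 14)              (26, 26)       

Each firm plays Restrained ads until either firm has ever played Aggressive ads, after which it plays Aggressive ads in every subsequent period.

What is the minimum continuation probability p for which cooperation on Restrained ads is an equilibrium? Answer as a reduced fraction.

4/63

With continuation probability p and discount β, the effective per-period discount factor is βp.
Grim-trigger IC: βp ≥ (68−66)/(68−26) = 1/21.
So p ≥ (1/21)/(3/4) = 4/63.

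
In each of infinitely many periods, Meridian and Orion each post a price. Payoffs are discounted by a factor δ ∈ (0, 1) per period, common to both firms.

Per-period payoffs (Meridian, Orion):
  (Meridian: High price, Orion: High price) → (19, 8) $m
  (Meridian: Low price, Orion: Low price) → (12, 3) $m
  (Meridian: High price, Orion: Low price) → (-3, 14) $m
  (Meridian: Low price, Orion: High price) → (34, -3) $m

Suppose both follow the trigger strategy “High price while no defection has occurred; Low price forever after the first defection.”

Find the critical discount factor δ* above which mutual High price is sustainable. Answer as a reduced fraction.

Meridian's threshold: (34−19)/(34−12) = 15/22.
Orion's threshold: (14−8)/(14−3) = 6/11.
15/22 > 6/11, so Meridian binds and δ* = 15/22.

15/22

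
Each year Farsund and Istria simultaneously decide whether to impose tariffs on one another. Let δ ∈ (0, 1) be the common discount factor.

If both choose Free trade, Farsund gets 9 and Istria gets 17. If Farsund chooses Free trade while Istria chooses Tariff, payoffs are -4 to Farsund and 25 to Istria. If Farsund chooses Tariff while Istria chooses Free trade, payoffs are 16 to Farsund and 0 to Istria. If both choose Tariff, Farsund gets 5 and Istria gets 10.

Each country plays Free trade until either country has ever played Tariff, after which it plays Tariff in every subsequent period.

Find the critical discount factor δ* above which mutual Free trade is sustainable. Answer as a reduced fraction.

For Farsund: deviation gain 16−9 = 7, per-period punishment loss 9−5 = 4. IC gives δ ≥ 7/11.
For Istria: gain 8, loss 7 per period, so δ ≥ 8/15.
The tighter constraint is Farsund's, so cooperation needs δ ≥ 7/11.

7/11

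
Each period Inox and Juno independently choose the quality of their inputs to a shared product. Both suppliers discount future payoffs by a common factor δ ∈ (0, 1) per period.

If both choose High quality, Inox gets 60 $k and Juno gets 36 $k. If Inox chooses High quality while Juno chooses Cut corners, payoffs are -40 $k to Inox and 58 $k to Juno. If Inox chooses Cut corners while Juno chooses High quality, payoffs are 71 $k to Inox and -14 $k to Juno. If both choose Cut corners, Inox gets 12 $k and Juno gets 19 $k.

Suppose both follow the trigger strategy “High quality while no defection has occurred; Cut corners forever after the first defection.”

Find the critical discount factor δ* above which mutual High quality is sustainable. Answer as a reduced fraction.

22/39

For Inox: deviation gain 71−60 = 11, per-period punishment loss 60−12 = 48. IC gives δ ≥ 11/59.
For Juno: gain 22, loss 17 per period, so δ ≥ 22/39.
The tighter constraint is Juno's, so cooperation needs δ ≥ 22/39.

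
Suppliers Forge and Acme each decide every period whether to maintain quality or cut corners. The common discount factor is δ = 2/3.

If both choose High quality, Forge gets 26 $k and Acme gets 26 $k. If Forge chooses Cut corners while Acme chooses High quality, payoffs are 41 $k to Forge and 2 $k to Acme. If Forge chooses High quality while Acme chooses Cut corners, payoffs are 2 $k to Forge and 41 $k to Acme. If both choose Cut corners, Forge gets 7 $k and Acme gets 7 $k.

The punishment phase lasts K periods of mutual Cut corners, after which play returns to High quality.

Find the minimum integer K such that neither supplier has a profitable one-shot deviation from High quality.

2

No profitable deviation requires (26−7)(δ+…+δ^K) ≥ 41−26, i.e. δ+…+δ^K ≥ 15/19 ≈ 0.7895.
With δ = 2/3, the partial sums are K=1: 0.6667, K=2: 1.1111.
K = 2 is the first length at which the sum reaches 0.7895.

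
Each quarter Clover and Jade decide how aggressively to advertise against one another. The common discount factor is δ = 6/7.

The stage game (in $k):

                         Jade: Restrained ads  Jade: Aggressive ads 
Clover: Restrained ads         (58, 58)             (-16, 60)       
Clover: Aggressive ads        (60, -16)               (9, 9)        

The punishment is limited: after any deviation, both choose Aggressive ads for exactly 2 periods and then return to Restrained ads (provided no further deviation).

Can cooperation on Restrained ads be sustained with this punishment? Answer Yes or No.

Yes

A one-shot deviation gives 60 now, then 9 for 2 periods, then back to 58.
Gain from deviating: (60−58) today; loss: (58−9) in each of the next 2 periods.
No-deviation condition: (58−9)(δ+…+δ^2) ≥ 60−58, i.e. δ+…+δ^2 ≥ 2/49.
At δ = 6/7: δ+…+δ^2 = 1.5918 ≥ 0.0408.
So cooperation is sustainable.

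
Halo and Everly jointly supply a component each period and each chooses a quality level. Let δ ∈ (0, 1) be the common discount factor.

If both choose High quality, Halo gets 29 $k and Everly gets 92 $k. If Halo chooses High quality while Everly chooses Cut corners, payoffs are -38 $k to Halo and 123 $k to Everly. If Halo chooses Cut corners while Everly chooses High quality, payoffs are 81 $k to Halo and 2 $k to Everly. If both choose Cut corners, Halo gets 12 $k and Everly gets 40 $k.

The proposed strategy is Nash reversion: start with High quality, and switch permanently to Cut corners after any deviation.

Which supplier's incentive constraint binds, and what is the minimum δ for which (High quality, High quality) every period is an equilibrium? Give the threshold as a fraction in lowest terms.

For Halo: deviation gain 81−29 = 52, per-period punishment loss 29−12 = 17. IC gives δ ≥ 52/69.
For Everly: gain 31, loss 52 per period, so δ ≥ 31/83.
The tighter constraint is Halo's, so cooperation needs δ ≥ 52/69.

Halo; δ ≥ 52/69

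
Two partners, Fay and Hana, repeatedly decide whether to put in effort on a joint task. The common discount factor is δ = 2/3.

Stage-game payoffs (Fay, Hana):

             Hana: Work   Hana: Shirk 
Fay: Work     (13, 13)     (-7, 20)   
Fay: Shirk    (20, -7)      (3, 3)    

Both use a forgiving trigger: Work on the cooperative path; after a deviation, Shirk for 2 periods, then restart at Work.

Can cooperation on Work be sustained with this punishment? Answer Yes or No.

Yes

Comparing payoff streams over the 3 periods until play realigns: cooperate → 13(1+δ+…+δ^2); deviate → 20 + 3(δ+…+δ^2).
Cooperation is sustained iff (13−3)(δ+…+δ^2) ≥ 20−13.
δ+…+δ^2 = 2/3·(1−(2/3)^2)/(1−2/3) = 1.1111, and (20−13)/(13−3) = 0.7000.
1.1111 ≥ 0.7000, so cooperation is sustainable.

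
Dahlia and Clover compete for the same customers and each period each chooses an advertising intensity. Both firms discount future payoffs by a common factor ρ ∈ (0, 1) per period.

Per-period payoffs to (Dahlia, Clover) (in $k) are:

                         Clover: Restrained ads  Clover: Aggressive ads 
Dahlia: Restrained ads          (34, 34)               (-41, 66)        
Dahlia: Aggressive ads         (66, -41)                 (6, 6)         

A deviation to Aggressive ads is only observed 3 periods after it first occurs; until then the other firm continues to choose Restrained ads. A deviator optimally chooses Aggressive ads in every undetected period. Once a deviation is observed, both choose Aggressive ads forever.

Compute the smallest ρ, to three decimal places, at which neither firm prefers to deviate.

Deviating for the 3 undetected periods gains 66−34 = 32 per period over cooperation, then loses 34−6 = 28 per period forever once punishment starts.
Gain: 32(1 + ρ + … + ρ^2); loss: 28·ρ^3/(1−ρ).
No profitable deviation ⇔ 32(1−ρ^3) ≤ 28·ρ^3, i.e. ρ^3 ≥ 32/(32+28) = 8/15.
Hence ρ ≥ (8/15)^(1/3) ≈ 0.811.

0.811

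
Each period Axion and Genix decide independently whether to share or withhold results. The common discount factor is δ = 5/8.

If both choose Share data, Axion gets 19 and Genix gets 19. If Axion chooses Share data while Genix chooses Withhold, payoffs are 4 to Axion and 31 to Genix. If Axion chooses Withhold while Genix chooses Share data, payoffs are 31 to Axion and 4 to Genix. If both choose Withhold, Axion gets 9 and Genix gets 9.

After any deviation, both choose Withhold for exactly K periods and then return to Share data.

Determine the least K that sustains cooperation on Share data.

IC: δ(1−δ^K)/(1−δ) ≥ (31−19)/(19−9) = 6/5.
With δ = 5/8: need 1 − δ^K ≥ 6/5·(1−5/8)/(5/8), i.e. δ^K ≤ 0.2800.
Since (5/8)^2 = 0.3906 and (5/8)^3 = 0.2441, the smallest such K is 3.

3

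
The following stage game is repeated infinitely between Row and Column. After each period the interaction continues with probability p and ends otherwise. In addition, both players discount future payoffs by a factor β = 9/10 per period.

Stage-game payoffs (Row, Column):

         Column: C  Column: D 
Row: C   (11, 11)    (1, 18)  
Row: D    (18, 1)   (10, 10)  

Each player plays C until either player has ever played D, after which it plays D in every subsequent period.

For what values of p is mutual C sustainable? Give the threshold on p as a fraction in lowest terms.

With continuation probability p and discount β, the effective per-period discount factor is βp.
Grim-trigger IC: βp ≥ (18−11)/(18−10) = 7/8.
So p ≥ (7/8)/(9/10) = 35/36.

35/36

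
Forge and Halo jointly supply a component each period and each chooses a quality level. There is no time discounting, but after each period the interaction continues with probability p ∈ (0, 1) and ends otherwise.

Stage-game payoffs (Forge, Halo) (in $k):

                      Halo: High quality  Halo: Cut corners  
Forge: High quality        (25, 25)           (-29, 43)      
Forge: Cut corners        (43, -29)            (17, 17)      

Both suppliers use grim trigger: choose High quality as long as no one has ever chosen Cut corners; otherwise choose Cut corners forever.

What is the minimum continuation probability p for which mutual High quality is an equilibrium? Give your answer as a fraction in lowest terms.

9/13

Expected cooperation value is 25 + p·25 + p²·25 + … = 25/(1−p); deviation gives 43 + p·17/(1−p).
25 ≥ 43(1−p) + 17p ⇒ 26p ≥ 18 ⇒ p ≥ 18/26 = 9/13.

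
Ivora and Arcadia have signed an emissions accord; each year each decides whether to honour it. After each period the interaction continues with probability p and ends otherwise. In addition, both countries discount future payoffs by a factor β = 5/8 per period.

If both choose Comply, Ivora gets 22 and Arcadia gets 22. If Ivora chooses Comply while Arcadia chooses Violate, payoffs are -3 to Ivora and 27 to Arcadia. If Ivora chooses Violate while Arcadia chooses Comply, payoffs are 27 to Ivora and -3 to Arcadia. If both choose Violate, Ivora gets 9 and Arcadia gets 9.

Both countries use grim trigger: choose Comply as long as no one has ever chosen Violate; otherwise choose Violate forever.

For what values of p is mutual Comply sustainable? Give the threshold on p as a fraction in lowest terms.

Expected continuation weight on next period's payoff is β·p = 5/8·p, which plays the role of the discount factor.
Cooperation requires 5/8·p ≥ (27−22)/(27−9) = 5/18, hence p ≥ 4/9.

4/9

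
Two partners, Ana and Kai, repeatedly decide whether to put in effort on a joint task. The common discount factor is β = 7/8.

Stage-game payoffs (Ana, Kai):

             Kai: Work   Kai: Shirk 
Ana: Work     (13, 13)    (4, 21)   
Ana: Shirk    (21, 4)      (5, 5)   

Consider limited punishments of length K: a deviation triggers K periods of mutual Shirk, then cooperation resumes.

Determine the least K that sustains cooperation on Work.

2

IC: β(1−β^K)/(1−β) ≥ (21−13)/(13−5) = 1.
With β = 7/8: need 1 − β^K ≥ 1·(1−7/8)/(7/8), i.e. β^K ≤ 0.8571.
Since (7/8)^1 = 0.8750 and (7/8)^2 = 0.7656, the smallest such K is 2.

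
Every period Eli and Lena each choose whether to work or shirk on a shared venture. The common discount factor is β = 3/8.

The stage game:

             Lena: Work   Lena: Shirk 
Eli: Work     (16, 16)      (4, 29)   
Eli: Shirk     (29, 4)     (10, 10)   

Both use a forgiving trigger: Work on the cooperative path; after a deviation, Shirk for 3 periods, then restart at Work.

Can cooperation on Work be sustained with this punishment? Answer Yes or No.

No

Comparing payoff streams over the 4 periods until play realigns: cooperate → 16(1+β+…+β^3); deviate → 29 + 10(β+…+β^3).
Cooperation is sustained iff (16−10)(β+…+β^3) ≥ 29−16.
β+…+β^3 = 3/8·(1−(3/8)^3)/(1−3/8) = 0.5684, and (29−16)/(16−10) = 2.1667.
0.5684 < 2.1667, so cooperation is not sustainable.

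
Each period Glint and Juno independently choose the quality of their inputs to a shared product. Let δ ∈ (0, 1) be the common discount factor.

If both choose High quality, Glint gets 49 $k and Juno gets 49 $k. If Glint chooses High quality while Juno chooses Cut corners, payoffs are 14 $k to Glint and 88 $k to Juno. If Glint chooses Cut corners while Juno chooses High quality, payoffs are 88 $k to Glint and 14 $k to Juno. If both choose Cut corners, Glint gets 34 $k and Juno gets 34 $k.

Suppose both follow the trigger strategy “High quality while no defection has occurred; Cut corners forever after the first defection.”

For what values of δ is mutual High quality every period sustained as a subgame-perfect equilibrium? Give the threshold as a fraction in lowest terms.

Cooperation forever yields 49 each period: 49/(1−δ).
Deviating yields 88 once, then 34 forever: 88 + 34δ/(1−δ).
No profitable deviation requires 49/(1−δ) ≥ 88 + 34δ/(1−δ).
Multiplying by (1−δ): 49 ≥ 88(1−δ) + 34δ = 88 − 54δ.
So 54δ ≥ 39, i.e. δ ≥ 39/54 = 13/18.

13/18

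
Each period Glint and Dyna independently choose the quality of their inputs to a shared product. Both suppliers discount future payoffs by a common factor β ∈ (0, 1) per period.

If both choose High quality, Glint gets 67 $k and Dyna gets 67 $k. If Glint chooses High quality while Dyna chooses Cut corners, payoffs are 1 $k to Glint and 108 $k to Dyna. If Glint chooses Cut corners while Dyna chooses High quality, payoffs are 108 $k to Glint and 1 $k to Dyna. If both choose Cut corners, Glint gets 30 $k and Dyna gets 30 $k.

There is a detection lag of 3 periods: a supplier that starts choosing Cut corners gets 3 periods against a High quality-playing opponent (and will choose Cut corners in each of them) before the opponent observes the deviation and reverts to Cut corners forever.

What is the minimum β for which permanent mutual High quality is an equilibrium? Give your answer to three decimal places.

A deviator earns 108 for 3 periods, then 30 forever; cooperating earns 67 forever. Multiplying the IC by (1−β):
67 ≥ 108(1−β^3) + 30β^3, so 78·β^3 ≥ 41 and β^3 ≥ 41/78.
β ≥ (41/78)^(1/3) ≈ 0.807.

0.807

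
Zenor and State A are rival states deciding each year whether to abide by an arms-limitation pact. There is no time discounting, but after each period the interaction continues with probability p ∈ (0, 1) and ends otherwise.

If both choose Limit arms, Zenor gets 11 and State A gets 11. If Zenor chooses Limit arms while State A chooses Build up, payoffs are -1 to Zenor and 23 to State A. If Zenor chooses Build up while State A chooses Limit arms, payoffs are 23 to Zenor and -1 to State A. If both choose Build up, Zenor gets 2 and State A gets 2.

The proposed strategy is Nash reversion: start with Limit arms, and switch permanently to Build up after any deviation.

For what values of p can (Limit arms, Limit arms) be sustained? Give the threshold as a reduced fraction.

4/7

Expected cooperation value is 11 + p·11 + p²·11 + … = 11/(1−p); deviation gives 23 + p·2/(1−p).
11 ≥ 23(1−p) + 2p ⇒ 21p ≥ 12 ⇒ p ≥ 12/21 = 4/7.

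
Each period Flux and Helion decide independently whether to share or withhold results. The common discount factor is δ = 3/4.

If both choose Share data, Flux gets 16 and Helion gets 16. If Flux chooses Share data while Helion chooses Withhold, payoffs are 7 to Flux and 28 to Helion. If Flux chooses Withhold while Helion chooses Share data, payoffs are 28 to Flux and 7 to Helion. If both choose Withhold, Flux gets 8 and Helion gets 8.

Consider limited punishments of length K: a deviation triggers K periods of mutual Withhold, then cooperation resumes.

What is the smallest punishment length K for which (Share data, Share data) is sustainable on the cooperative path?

3

Need Σ_{k=1}^{K} δ^k ≥ (28−16)/(16−8) = 1.5000 at δ = 3/4.
At K = 2 the sum is 1.3125 < 1.5000; at K = 3 it is 1.7344 ≥ 1.5000.
So the minimum punishment length is K = 3.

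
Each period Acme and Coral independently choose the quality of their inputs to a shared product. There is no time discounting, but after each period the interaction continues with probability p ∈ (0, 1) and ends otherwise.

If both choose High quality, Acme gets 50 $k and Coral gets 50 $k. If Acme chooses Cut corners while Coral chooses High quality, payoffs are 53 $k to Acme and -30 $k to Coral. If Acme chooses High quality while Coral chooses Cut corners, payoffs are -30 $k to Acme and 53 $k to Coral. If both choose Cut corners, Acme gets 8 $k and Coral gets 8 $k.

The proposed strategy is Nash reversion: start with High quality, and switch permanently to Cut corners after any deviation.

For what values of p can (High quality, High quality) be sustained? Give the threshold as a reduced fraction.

1/15

With no time discounting, the continuation probability p plays the role of the discount factor.
Grim-trigger IC: 50/(1−p) ≥ 53 + 8p/(1−p) ⇒ p ≥ (53−50)/(53−8) = 1/15.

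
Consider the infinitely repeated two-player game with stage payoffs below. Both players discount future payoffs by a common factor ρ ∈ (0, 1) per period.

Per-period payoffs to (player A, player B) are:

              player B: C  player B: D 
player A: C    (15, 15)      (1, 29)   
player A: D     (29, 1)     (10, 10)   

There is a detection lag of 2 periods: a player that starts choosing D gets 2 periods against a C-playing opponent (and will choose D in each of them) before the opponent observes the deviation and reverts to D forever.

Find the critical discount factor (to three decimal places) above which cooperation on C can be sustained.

A deviator earns 29 for 2 periods, then 10 forever; cooperating earns 15 forever. Multiplying the IC by (1−ρ):
15 ≥ 29(1−ρ^2) + 10ρ^2, so 19·ρ^2 ≥ 14 and ρ^2 ≥ 14/19.
ρ ≥ (14/19)^(1/2) ≈ 0.858.

0.858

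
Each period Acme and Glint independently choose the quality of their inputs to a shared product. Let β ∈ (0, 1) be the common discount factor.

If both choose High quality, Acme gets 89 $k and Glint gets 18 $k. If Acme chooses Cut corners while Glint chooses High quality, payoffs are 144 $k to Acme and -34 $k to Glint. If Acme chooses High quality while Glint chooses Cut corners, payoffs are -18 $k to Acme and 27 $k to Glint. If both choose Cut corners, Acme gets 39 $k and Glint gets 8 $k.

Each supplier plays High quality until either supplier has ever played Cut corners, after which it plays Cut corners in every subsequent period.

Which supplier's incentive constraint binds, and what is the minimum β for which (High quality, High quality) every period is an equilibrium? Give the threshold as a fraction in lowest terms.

For Acme: deviation gain 144−89 = 55, per-period punishment loss 89−39 = 50. IC gives β ≥ 55/105 = 11/21.
For Glint: gain 9, loss 10 per period, so β ≥ 9/19.
The tighter constraint is Acme's, so cooperation needs β ≥ 11/21.

Acme; β ≥ 11/21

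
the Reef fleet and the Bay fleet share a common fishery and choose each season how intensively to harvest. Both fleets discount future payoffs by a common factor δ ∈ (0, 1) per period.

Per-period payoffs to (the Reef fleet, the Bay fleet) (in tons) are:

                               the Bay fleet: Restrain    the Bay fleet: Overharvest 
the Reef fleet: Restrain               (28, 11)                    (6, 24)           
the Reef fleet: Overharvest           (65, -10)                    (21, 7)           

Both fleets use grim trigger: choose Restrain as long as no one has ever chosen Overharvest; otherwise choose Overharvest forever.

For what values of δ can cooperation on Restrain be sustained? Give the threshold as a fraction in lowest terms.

the Reef fleet's threshold: (65−28)/(65−21) = 37/44.
the Bay fleet's threshold: (24−11)/(24−7) = 13/17.
37/44 > 13/17, so the Reef fleet binds and δ* = 37/44.

37/44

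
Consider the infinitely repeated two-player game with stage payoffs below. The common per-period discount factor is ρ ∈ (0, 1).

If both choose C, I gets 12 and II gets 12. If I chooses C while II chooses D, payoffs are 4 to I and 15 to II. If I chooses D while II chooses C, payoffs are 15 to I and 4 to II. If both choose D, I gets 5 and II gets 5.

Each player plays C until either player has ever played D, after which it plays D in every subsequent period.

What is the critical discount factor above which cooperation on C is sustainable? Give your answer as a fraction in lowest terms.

3/10

Under grim trigger the critical discount factor is (T−C)/(T−P) with T = 15, C = 12, P = 5.
ρ* = (15−12)/(15−5) = 3/10.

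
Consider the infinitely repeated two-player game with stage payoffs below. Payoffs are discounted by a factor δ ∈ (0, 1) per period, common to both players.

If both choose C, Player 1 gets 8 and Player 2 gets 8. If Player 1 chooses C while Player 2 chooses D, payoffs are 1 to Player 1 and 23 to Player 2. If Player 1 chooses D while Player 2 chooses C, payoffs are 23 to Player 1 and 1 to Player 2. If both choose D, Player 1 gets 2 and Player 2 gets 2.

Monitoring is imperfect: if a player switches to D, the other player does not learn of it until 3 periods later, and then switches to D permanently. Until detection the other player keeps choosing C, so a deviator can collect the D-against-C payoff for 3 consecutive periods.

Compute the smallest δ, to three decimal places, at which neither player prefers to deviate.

0.894

The best deviation is to choose D for all 3 undetected periods, earning 23 each, then 2 forever once detected.
Deviation value: 23(1−δ^3)/(1−δ) + 2δ^3/(1−δ); cooperation value: 8/(1−δ).
IC: 8 ≥ 23(1−δ^3) + 2δ^3 = 23 − 21δ^3.
So δ^3 ≥ 15/21 = 5/7, giving δ ≥ (5/7)^(1/3) ≈ 0.894.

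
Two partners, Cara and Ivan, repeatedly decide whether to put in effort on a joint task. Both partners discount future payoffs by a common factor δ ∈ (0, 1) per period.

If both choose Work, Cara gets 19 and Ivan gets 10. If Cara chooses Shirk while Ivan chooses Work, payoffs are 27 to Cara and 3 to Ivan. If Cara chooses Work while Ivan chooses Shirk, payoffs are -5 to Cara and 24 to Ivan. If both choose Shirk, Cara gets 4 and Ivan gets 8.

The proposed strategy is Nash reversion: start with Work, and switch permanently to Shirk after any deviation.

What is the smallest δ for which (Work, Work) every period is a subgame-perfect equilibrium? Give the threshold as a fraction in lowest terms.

Cara's threshold: (27−19)/(27−4) = 8/23.
Ivan's threshold: (24−10)/(24−8) = 7/8.
8/23 < 7/8, so Ivan binds and δ* = 7/8.

7/8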